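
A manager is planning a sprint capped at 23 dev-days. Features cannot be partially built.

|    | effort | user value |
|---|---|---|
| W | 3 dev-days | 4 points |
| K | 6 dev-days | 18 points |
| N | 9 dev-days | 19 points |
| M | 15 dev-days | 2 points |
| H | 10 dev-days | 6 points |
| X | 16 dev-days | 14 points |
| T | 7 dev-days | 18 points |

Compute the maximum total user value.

55

Treat it as a binary knapsack problem.
K + H + T: effort 6 + 10 + 7 = 23 ≤ 23, user value 18 + 6 + 18 = 42.
K + N + T: effort 6 + 9 + 7 = 22 ≤ 23, user value 18 + 19 + 18 = 55.
Best is K, N, and T with total user value 55.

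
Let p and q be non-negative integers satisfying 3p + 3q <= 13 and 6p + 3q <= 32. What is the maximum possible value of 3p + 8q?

32

The continuous relaxation peaks at (0, 4.33) with value 34.67; rounding to a feasible lattice point costs some objective.
(p,q)=(0,4): 3·0+3·4=12≤13, 6·0+3·4=12≤32, objective 32.
(p,q)=(1,3): 3·1+3·3=12≤13, 6·1+3·3=15≤32, objective 27.
(p,q)=(0,3): 3·0+3·3=9≤13, 6·0+3·3=9≤32, objective 24.
The best lattice point is (0,4), giving 32.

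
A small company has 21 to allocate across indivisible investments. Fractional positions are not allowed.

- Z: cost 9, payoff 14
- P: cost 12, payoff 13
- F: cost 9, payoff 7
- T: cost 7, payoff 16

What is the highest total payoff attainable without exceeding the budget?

Take Z and T: cost 9 + 7 = 16 ≤ 21, payoff 14 + 16 = 30.
No other feasible combination does better.

30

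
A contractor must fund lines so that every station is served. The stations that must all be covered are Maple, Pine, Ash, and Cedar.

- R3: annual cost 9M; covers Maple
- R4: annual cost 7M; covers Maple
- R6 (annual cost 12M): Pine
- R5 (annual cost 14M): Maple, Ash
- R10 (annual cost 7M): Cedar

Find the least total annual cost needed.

The greedy cost-per-new-station heuristic would pick R4, R10, R6, and R5 for 40, but a cheaper cover exists.
Choose R6, R5, and R10: together they cover Maple, Pine, Ash, Cedar — every station.
Total annual cost: 12 + 14 + 7 = 33.
No cover costs less than 33.

33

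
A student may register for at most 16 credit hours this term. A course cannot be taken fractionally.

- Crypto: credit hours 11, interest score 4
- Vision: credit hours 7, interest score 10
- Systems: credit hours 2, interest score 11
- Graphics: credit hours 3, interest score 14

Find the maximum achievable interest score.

35

Allowing fractional choices, the relaxed optimum would be about 36.5, but courses are indivisible.
Crypto + Systems + Graphics: credit hours 11 + 2 + 3 = 16 ≤ 16, interest score 4 + 11 + 14 = 29.
Vision + Systems + Graphics: credit hours 7 + 2 + 3 = 12 ≤ 16, interest score 10 + 11 + 14 = 35.
Systems + Graphics: credit hours 2 + 3 = 5 ≤ 16, interest score 11 + 14 = 25.
Best is Vision, Systems, and Graphics with total interest score 35.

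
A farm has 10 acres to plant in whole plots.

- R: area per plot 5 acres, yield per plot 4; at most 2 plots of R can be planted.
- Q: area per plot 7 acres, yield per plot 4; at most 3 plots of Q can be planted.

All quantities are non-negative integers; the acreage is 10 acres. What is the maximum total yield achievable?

This is a bounded integer knapsack.
R has the best ratio (4/5); taking only R gives at most 2×4 = 8 (stopped by the area limit).
Optimal: 2×R: area 10 ≤ 10, yield 2·4 = 8.

8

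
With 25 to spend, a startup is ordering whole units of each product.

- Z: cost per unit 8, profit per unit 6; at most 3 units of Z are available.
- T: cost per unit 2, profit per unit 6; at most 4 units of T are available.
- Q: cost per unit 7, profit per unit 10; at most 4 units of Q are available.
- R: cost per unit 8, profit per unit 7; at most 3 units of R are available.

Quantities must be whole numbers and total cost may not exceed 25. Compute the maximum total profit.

44

This is a bounded integer knapsack.
T has the best ratio (6/2); taking only T gives at most 4×6 = 24 (stopped by the supply cap of 4).
Mixing does better — 4×T and 2×Q: cost 22 ≤ 25, profit 4·6 + 2·10 = 44.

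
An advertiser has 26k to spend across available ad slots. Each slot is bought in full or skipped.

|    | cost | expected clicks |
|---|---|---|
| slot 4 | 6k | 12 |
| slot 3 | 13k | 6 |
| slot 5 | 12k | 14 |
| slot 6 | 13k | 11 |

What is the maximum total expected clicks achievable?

Take slot 4 and slot 5: cost 6 + 12 = 18 ≤ 26, expected clicks 12 + 14 = 26.
No other feasible combination does better.

26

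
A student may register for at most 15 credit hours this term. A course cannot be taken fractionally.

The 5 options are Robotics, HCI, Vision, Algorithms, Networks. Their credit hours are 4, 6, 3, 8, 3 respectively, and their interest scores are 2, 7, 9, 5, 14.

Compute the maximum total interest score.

30

Allowing fractional choices, the relaxed optimum would be about 31.9, but courses are indivisible.
HCI + Vision + Networks: credit hours 6 + 3 + 3 = 12 ≤ 15, interest score 7 + 9 + 14 = 30.
Vision + Algorithms + Networks: credit hours 3 + 8 + 3 = 14 ≤ 15, interest score 9 + 5 + 14 = 28.
Best is HCI, Vision, and Networks with total interest score 30.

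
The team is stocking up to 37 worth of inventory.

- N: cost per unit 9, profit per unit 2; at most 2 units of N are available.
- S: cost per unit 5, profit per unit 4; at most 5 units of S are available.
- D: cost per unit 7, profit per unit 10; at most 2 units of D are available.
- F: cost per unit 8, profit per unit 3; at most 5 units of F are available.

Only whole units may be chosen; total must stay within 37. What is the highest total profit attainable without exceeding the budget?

36

Take 4×S and 2×D: cost 34 ≤ 37, profit 4·4 + 2·10 = 36.
D has the best ratio (10/7) and is taken to its limit of 2; remaining capacity is filled optimally with the others.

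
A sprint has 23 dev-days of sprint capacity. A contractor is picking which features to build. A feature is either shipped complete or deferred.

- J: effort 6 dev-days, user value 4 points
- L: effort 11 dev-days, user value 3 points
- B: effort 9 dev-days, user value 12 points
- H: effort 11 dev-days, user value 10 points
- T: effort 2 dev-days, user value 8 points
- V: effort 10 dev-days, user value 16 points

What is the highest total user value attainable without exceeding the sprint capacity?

36

This is a 0-1 knapsack instance.
Take B, T, and V: effort 9 + 2 + 10 = 21 ≤ 23, user value 12 + 8 + 16 = 36.
No other feasible combination does better.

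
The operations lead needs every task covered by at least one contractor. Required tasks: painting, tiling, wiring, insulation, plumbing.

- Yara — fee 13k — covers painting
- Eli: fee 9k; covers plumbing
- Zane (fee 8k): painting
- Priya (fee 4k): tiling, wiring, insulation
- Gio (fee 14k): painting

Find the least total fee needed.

This is an integer covering problem.
Choose Eli, Zane, and Priya: together they cover painting, tiling, wiring, insulation, plumbing — every task.
Total fee: 9 + 8 + 4 = 21.
No cover costs less than 21.

21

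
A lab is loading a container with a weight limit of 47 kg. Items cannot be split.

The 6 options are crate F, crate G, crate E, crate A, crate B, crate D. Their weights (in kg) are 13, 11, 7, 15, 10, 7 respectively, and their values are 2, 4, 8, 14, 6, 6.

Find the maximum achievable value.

Take crate E, crate A, crate B, and crate D: weight 7 + 15 + 10 + 7 = 39 ≤ 47, value 8 + 14 + 6 + 6 = 34.
No other feasible combination does better.

34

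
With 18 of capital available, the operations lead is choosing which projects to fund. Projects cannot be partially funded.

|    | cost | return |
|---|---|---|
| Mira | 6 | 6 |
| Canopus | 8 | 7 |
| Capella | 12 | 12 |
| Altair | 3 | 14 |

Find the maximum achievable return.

Allowing fractional choices, the relaxed optimum would be about 29.0, but projects are indivisible.
Capella + Altair: cost 12 + 3 = 15 ≤ 18, return 12 + 14 = 26.
Canopus + Altair: cost 8 + 3 = 11 ≤ 18, return 7 + 14 = 21.
Mira + Canopus + Altair: cost 6 + 8 + 3 = 17 ≤ 18, return 6 + 7 + 14 = 27.
Best is Mira, Canopus, and Altair with total return 27.

27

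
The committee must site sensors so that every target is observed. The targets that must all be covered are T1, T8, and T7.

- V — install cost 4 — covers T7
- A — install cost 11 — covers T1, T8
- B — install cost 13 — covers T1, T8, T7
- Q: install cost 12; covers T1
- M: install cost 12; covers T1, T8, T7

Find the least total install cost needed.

The greedy cost-per-new-target heuristic would pick V and A for 15, but a cheaper cover exists.
M alone covers T1, T8, T7 — every target.
Total install cost: 12.
No cover costs less than 12.

12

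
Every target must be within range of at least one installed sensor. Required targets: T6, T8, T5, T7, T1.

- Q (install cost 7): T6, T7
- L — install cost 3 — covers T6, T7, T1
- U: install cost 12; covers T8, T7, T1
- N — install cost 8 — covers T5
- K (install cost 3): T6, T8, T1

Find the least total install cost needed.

14

Choose L, N, and K: together they cover T6, T8, T5, T7, T1 — every target.
Total install cost: 3 + 8 + 3 = 14.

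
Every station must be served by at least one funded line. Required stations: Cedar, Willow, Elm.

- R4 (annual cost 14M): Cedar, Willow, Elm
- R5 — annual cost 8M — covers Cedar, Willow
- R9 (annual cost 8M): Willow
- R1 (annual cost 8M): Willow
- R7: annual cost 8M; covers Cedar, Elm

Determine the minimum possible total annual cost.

14

This is a weighted set-cover instance.
R4 alone covers Cedar, Willow, Elm — every station.
Total annual cost: 14.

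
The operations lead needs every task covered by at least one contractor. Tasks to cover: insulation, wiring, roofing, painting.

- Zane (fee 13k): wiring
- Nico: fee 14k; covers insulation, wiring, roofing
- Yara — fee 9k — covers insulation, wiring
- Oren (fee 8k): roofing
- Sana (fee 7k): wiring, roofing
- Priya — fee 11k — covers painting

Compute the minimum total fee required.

This is a weighted set-cover instance.
Choose Nico and Priya: together they cover insulation, wiring, roofing, painting — every task.
Total fee: 14 + 11 = 25.

25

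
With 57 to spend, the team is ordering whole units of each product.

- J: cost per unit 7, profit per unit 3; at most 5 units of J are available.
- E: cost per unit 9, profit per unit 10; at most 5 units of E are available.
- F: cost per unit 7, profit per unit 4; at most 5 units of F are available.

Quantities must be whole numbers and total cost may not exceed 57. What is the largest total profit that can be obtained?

5×E and 1×F: cost 52 ≤ 57, profit 5·10 + 1·4 = 54.
1×J and 5×E: cost 52 ≤ 57, profit 1·3 + 5·10 = 53.
Best is 54.

54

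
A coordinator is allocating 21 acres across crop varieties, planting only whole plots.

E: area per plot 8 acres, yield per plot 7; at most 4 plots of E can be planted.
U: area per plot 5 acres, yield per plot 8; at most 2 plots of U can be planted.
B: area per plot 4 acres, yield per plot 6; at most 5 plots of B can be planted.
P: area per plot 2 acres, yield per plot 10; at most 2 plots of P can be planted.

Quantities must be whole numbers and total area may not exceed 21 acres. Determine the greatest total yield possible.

46

P has the best ratio (10/2); taking only P gives at most 2×10 = 20 (stopped by the supply cap of 2).
Mixing does better — 1×U, 3×B, and 2×P: area 21 ≤ 21, yield 1·8 + 3·6 + 2·10 = 46.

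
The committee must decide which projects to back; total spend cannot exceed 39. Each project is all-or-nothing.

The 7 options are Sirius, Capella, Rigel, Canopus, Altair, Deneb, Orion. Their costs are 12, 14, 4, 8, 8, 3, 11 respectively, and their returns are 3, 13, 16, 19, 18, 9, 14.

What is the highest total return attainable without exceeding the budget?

Rigel + Canopus + Altair + Deneb + Orion: cost 4 + 8 + 8 + 3 + 11 = 34 ≤ 39, return 16 + 19 + 18 + 9 + 14 = 76.
Capella + Rigel + Canopus + Altair + Deneb: cost 14 + 4 + 8 + 8 + 3 = 37 ≤ 39, return 13 + 16 + 19 + 18 + 9 = 75.
Rigel + Canopus + Altair + Orion: cost 4 + 8 + 8 + 11 = 31 ≤ 39, return 16 + 19 + 18 + 14 = 67.
Best is Rigel, Canopus, Altair, Deneb, and Orion with total return 76.

76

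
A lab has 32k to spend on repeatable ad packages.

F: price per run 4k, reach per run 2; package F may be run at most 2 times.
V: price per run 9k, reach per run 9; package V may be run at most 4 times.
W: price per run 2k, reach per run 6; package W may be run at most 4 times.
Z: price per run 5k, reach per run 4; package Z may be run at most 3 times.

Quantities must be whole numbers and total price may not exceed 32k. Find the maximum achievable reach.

W has the best ratio (6/2); taking only W gives at most 4×6 = 24 (stopped by the supply cap of 4).
Mixing does better — 2×V, 4×W, and 1×Z: price 31 ≤ 32, reach 2·9 + 4·6 + 1·4 = 46.

46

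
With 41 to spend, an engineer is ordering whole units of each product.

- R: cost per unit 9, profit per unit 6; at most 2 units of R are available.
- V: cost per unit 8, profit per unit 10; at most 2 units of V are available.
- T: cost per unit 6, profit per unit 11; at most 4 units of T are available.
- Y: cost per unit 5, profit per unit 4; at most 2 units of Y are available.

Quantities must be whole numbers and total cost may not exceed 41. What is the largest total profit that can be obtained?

64

Take 2×V and 4×T: cost 40 ≤ 41, profit 2·10 + 4·11 = 64.
T has the best ratio (11/6) and is taken to its limit of 4; remaining capacity is filled optimally with the others.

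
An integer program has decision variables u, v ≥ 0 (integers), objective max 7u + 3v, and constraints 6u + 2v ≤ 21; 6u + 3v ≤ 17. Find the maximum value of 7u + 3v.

Relaxing integrality, the LP optimum is 19.83 at (u,v) = (2.83, 0), which is not an integer point.
(u,v)=(2,1): 6·2+2·1=14≤21, 6·2+3·1=15≤17, objective 17.
(u,v)=(2,0): 6·2+2·0=12≤21, 6·2+3·0=12≤17, objective 14.
(u,v)=(1,2): 6·1+2·2=10≤21, 6·1+3·2=12≤17, objective 13.
(u,v)=(1,1): 6·1+2·1=8≤21, 6·1+3·1=9≤17, objective 10.
The best lattice point is (2,1), giving 17.

17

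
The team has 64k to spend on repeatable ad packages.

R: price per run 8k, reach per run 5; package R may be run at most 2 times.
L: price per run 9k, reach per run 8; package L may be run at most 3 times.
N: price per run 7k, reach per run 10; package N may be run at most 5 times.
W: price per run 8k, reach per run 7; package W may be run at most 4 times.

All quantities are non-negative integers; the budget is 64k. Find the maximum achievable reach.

2×L, 5×N, and 1×W: price 61 ≤ 64, reach 2·8 + 5·10 + 1·7 = 73.
3×L and 5×N: price 62 ≤ 64, reach 3·8 + 5·10 = 74.
Best is 74.

74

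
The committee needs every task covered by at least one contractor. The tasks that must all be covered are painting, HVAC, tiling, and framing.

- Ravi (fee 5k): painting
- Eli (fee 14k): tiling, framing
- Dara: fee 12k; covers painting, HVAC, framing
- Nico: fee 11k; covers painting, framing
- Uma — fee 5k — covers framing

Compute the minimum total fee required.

26

Choose Eli and Dara: together they cover painting, HVAC, tiling, framing — every task.
Total fee: 14 + 12 = 26.
No cover costs less than 26.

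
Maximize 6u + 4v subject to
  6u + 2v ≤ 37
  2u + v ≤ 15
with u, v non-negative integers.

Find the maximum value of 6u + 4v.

(u,v)=(0,15) is feasible, giving 60.
(u,v)=(0,14) is feasible, giving 56.
No feasible integer point exceeds 60.

60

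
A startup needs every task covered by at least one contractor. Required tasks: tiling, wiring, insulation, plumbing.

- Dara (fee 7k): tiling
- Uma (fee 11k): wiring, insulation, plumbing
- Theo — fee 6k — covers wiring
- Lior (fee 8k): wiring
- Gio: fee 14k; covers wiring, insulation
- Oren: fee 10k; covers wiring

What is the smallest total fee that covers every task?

18

Choose Dara and Uma: together they cover tiling, wiring, insulation, plumbing — every task.
Total fee: 7 + 11 = 18.
No cover costs less than 18.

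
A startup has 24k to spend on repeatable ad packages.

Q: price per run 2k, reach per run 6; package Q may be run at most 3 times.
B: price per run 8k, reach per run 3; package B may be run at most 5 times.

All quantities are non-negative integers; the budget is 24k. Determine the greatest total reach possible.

24

Q has the best ratio (6/2); taking only Q gives at most 3×6 = 18 (stopped by the supply cap of 3).
Mixing does better — 3×Q and 2×B: price 22 ≤ 24, reach 3·6 + 2·3 = 24.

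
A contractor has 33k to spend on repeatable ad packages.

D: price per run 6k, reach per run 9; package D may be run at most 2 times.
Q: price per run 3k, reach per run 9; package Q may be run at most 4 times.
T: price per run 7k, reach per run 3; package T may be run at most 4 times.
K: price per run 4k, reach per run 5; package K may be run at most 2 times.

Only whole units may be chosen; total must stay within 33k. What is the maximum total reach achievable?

64

2×D, 4×Q, and 1×K: price 28 ≤ 33, reach 2·9 + 4·9 + 1·5 = 59.
2×D, 4×Q, and 2×K: price 32 ≤ 33, reach 2·9 + 4·9 + 2·5 = 64.
Best is 64.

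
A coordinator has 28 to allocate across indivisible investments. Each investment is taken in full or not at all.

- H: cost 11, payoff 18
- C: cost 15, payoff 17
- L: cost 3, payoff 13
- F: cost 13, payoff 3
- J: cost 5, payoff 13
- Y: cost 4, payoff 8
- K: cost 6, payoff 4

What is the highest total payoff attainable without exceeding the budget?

52

H + L + J + K: cost 11 + 3 + 5 + 6 = 25 ≤ 28, payoff 18 + 13 + 13 + 4 = 48.
C + L + J + Y: cost 15 + 3 + 5 + 4 = 27 ≤ 28, payoff 17 + 13 + 13 + 8 = 51.
H + L + J + Y: cost 11 + 3 + 5 + 4 = 23 ≤ 28, payoff 18 + 13 + 13 + 8 = 52.
Best is H, L, J, and Y with total payoff 52.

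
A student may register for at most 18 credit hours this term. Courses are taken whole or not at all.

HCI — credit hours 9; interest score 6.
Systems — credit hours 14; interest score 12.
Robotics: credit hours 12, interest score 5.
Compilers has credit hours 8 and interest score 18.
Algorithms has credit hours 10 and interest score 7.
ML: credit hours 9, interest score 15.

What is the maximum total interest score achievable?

This is an integer program with binary decision variables.
Allowing fractional choices, the relaxed optimum would be about 33.9, but courses are indivisible.
HCI + Compilers: credit hours 9 + 8 = 17 ≤ 18, interest score 6 + 18 = 24.
Compilers + ML: credit hours 8 + 9 = 17 ≤ 18, interest score 18 + 15 = 33.
Compilers + Algorithms: credit hours 8 + 10 = 18 ≤ 18, interest score 18 + 7 = 25.
Best is Compilers and ML with total interest score 33.

33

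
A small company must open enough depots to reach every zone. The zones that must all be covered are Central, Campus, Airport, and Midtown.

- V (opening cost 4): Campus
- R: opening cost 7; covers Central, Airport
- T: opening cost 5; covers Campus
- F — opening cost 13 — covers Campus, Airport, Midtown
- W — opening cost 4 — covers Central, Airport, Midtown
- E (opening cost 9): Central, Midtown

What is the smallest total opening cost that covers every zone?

8

This is an integer covering problem.
Choose V and W: together they cover Central, Campus, Airport, Midtown — every zone.
Total opening cost: 4 + 4 = 8.
No cover costs less than 8.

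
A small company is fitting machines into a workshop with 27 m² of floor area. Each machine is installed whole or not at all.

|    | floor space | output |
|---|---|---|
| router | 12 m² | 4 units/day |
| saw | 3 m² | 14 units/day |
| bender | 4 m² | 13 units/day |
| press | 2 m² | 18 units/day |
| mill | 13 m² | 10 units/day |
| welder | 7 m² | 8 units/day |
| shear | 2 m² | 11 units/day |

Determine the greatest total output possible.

Take saw, bender, press, mill, and shear: floor space 3 + 4 + 2 + 13 + 2 = 24 ≤ 27, output 14 + 13 + 18 + 10 + 11 = 66.
No other feasible combination does better.

66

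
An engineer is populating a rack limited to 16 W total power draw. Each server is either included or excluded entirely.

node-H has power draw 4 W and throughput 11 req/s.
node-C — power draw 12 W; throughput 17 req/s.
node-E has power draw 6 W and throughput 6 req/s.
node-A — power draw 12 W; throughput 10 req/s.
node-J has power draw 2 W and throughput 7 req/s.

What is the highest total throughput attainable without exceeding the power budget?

Allowing fractional choices, the relaxed optimum would be about 32.2, but servers are indivisible.
node-H + node-C: power draw 4 + 12 = 16 ≤ 16, throughput 11 + 17 = 28.
node-C + node-J: power draw 12 + 2 = 14 ≤ 16, throughput 17 + 7 = 24.
node-H + node-E + node-J: power draw 4 + 6 + 2 = 12 ≤ 16, throughput 11 + 6 + 7 = 24.
Best is node-H and node-C with total throughput 28.

28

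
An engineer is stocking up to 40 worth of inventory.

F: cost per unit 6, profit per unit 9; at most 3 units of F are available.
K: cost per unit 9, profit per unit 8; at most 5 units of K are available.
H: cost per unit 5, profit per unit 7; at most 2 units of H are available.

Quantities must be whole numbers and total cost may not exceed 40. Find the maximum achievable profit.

F has the best ratio (9/6); taking only F gives at most 3×9 = 27 (stopped by the supply cap of 3).
Mixing does better — 3×F, 1×K, and 2×H: cost 37 ≤ 40, profit 3·9 + 1·8 + 2·7 = 49.

49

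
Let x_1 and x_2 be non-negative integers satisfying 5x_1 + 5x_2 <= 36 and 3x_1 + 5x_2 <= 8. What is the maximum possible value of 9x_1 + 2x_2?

18

(x_1,x_2)=(2,0) is feasible, giving 18.
(x_1,x_2)=(1,1) is feasible, giving 11.
(x_1,x_2)=(1,0) is feasible, giving 9.
Maximum is 18 at (x_1,x_2)=(2,0).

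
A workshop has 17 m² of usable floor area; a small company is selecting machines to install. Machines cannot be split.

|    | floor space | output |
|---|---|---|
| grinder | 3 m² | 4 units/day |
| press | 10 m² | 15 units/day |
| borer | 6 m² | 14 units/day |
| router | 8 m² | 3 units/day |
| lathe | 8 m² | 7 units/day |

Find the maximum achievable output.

Allowing fractional choices, the relaxed optimum would be about 30.3, but machines are indivisible.
press + borer: floor space 10 + 6 = 16 ≤ 17, output 15 + 14 = 29.
grinder + borer + lathe: floor space 3 + 6 + 8 = 17 ≤ 17, output 4 + 14 + 7 = 25.
borer + lathe: floor space 6 + 8 = 14 ≤ 17, output 14 + 7 = 21.
Best is press and borer with total output 29.

29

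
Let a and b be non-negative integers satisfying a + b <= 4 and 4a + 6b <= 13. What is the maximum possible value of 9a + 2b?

Relaxing integrality, the LP optimum is 29.25 at (a,b) = (3.25, 0), which is not an integer point.
(a,b)=(3,0): 1·3+1·0=3≤4, 4·3+6·0=12≤13, objective 27.
(a,b)=(2,0): 1·2+1·0=2≤4, 4·2+6·0=8≤13, objective 18.
The best lattice point is (3,0), giving 27.

27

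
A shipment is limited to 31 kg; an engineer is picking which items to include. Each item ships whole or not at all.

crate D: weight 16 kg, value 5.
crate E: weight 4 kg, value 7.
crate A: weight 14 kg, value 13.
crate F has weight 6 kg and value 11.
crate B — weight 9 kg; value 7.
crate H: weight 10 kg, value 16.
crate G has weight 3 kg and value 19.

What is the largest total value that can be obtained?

55

Treat it as a binary knapsack problem.
crate E + crate A + crate H + crate G: weight 4 + 14 + 10 + 3 = 31 ≤ 31, value 7 + 13 + 16 + 19 = 55.
crate F + crate B + crate H + crate G: weight 6 + 9 + 10 + 3 = 28 ≤ 31, value 11 + 7 + 16 + 19 = 53.
crate E + crate F + crate H + crate G: weight 4 + 6 + 10 + 3 = 23 ≤ 31, value 7 + 11 + 16 + 19 = 53.
Best is crate E, crate A, crate H, and crate G with total value 55.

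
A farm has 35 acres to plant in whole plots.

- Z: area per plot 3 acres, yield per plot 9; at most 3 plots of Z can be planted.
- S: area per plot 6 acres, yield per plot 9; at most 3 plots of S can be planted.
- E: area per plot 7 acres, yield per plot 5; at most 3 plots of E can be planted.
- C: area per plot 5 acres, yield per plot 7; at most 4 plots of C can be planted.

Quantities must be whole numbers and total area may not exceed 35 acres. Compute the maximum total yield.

Z has the best ratio (9/3); taking only Z gives at most 3×9 = 27 (stopped by the supply cap of 3).
Mixing does better — 3×Z, 1×S, and 4×C: area 35 ≤ 35, yield 3·9 + 1·9 + 4·7 = 64.

64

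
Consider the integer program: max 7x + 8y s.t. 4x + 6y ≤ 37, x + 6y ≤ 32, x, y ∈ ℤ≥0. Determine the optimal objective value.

(x,y)=(9,0) is feasible, giving 63.
(x,y)=(8,0) is feasible, giving 56.
Maximum is 63 at (x,y)=(9,0).

63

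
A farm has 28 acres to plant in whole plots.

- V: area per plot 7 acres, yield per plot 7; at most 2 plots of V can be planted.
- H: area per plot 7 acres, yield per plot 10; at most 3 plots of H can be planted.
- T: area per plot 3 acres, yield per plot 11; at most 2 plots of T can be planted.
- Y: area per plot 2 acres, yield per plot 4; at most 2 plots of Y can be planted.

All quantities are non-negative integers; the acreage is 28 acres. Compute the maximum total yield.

52

T has the best ratio (11/3); taking only T gives at most 2×11 = 22 (stopped by the supply cap of 2).
Mixing does better — 3×H and 2×T: area 27 ≤ 28, yield 3·10 + 2·11 = 52.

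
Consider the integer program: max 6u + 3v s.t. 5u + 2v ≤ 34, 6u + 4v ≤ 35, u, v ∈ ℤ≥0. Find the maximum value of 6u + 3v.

33

Relaxing integrality, the LP optimum is 35.00 at (u,v) = (5.83, 0), which is not an integer point.
(u,v)=(5,1): 5·5+2·1=27≤34, 6·5+4·1=34≤35, objective 33.
(u,v)=(4,2): 5·4+2·2=24≤34, 6·4+4·2=32≤35, objective 30.
(u,v)=(5,0): 5·5+2·0=25≤34, 6·5+4·0=30≤35, objective 30.
The best lattice point is (5,1), giving 33.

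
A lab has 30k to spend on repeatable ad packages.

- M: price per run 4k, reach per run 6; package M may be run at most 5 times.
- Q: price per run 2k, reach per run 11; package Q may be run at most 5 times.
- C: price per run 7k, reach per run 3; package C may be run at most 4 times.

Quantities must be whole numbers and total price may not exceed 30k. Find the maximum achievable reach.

5×M and 5×Q: price 30 ≤ 30, reach 5·6 + 5·11 = 85.
4×M and 5×Q: price 26 ≤ 30, reach 4·6 + 5·11 = 79.
Best is 85.

85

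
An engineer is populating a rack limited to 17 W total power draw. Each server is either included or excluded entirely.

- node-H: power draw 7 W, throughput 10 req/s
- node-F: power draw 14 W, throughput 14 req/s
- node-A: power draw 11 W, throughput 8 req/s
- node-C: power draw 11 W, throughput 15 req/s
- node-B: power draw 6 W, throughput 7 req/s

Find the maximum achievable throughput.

Take node-C and node-B: power draw 11 + 6 = 17 ≤ 17, throughput 15 + 7 = 22.
No other feasible combination does better.

22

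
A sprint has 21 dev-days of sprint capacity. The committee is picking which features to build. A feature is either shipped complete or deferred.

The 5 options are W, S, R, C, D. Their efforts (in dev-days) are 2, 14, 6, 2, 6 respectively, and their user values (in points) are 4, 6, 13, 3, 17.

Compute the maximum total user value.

37

W + R + D: effort 2 + 6 + 6 = 14 ≤ 21, user value 4 + 13 + 17 = 34.
W + R + C + D: effort 2 + 6 + 2 + 6 = 16 ≤ 21, user value 4 + 13 + 3 + 17 = 37.
Best is W, R, C, and D with total user value 37.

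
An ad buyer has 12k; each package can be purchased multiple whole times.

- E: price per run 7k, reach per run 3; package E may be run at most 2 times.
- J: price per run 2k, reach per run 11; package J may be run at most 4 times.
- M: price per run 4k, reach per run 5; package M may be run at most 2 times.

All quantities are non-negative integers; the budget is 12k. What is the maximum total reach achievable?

J has the best ratio (11/2); taking only J gives at most 4×11 = 44 (stopped by the supply cap of 4).
Mixing does better — 4×J and 1×M: price 12 ≤ 12, reach 4·11 + 1·5 = 49.

49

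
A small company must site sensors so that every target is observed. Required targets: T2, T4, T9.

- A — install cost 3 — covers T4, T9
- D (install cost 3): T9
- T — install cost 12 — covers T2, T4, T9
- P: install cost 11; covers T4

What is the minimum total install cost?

The greedy cost-per-new-target heuristic would pick A and T for 15, but a cheaper cover exists.
T alone covers T2, T4, T9 — every target.
Total install cost: 12.
No cover costs less than 12.

12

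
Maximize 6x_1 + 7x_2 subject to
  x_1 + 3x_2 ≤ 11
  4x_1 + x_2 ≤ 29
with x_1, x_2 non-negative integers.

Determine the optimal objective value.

49

(x_1,x_2)=(7,1): 1·7+3·1=10≤11, 4·7+1·1=29≤29, objective 49.
(x_1,x_2)=(5,2): 1·5+3·2=11≤11, 4·5+1·2=22≤29, objective 44.
The best lattice point is (7,1), giving 49.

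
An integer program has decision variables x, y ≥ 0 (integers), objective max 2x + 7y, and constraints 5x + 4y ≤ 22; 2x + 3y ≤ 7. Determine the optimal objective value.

The continuous relaxation peaks at (0, 2.33) with value 16.33; rounding to a feasible lattice point costs some objective.
(x,y)=(0,2): 5·0+4·2=8≤22, 2·0+3·2=6≤7, objective 14.
(x,y)=(1,1): 5·1+4·1=9≤22, 2·1+3·1=5≤7, objective 9.
(x,y)=(0,1): 5·0+4·1=4≤22, 2·0+3·1=3≤7, objective 7.
Maximum is 14 at (x,y)=(0,2).

14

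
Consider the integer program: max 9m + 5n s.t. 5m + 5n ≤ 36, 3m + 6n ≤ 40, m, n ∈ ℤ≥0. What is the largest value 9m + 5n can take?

(m,n)=(7,0): 5·7+5·0=35≤36, 3·7+6·0=21≤40, objective 63.
(m,n)=(6,1): 5·6+5·1=35≤36, 3·6+6·1=24≤40, objective 59.
(m,n)=(6,0): 5·6+5·0=30≤36, 3·6+6·0=18≤40, objective 54.
Maximum is 63 at (m,n)=(7,0).

63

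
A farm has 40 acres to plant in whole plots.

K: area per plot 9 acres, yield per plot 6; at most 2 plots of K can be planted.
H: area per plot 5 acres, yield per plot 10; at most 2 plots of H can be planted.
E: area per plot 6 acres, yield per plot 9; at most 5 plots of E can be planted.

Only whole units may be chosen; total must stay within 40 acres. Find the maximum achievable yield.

2×H and 5×E: area 40 ≤ 40, yield 2·10 + 5·9 = 65.
2×H and 4×E: area 34 ≤ 40, yield 2·10 + 4·9 = 56.
Best is 65.

65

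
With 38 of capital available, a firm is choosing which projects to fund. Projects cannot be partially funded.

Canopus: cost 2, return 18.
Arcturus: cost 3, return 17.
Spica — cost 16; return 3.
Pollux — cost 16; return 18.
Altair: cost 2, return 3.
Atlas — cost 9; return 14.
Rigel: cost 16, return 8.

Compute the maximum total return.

Treat it as a binary knapsack problem.
Allowing fractional choices, the relaxed optimum would be about 73.0, but projects are indivisible.
Canopus + Arcturus + Pollux + Altair + Atlas: cost 2 + 3 + 16 + 2 + 9 = 32 ≤ 38, return 18 + 17 + 18 + 3 + 14 = 70.
Canopus + Arcturus + Pollux + Rigel: cost 2 + 3 + 16 + 16 = 37 ≤ 38, return 18 + 17 + 18 + 8 = 61.
Canopus + Arcturus + Pollux + Atlas: cost 2 + 3 + 16 + 9 = 30 ≤ 38, return 18 + 17 + 18 + 14 = 67.
Best is Canopus, Arcturus, Pollux, Altair, and Atlas with total return 70.

70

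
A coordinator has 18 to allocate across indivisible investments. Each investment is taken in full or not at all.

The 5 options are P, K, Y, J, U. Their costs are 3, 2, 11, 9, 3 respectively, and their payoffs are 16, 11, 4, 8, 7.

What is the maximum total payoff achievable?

This is a 0-1 knapsack instance.
P + K + J + U: cost 3 + 2 + 9 + 3 = 17 ≤ 18, payoff 16 + 11 + 8 + 7 = 42.
P + K + J: cost 3 + 2 + 9 = 14 ≤ 18, payoff 16 + 11 + 8 = 35.
P + K + U: cost 3 + 2 + 3 = 8 ≤ 18, payoff 16 + 11 + 7 = 34.
Best is P, K, J, and U with total payoff 42.

42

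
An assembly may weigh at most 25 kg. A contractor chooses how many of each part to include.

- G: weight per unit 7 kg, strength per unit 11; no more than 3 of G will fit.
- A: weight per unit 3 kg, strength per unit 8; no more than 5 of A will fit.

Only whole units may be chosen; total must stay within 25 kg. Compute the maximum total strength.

51

A has the best ratio (8/3); taking only A gives at most 5×8 = 40 (stopped by the supply cap of 5).
Mixing does better — 1×G and 5×A: weight 22 ≤ 25, strength 1·11 + 5·8 = 51.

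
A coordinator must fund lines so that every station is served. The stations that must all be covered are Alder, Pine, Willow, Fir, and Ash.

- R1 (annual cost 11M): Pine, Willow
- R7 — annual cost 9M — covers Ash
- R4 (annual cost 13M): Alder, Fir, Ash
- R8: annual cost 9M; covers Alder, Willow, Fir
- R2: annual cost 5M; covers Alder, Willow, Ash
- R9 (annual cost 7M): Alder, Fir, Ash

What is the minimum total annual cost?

Choose R1 and R9: together they cover Alder, Pine, Willow, Fir, Ash — every station.
Total annual cost: 11 + 7 = 18.

18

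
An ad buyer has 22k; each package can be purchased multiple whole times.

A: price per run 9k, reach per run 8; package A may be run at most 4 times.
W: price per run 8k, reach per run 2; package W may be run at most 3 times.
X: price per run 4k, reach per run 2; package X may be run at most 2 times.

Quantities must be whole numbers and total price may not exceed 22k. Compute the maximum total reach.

This is a bounded integer knapsack.
A has the best ratio (8/9); taking only A gives at most 2×8 = 16 (stopped by the price limit).
Mixing does better — 2×A and 1×X: price 22 ≤ 22, reach 2·8 + 1·2 = 18.

18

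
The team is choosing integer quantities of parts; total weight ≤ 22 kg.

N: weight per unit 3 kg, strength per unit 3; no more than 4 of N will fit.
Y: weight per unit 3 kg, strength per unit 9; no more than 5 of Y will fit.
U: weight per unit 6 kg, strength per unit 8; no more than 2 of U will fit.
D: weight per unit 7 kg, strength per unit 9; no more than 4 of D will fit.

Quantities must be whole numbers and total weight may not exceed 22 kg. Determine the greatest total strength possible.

Take 5×Y and 1×D: weight 22 ≤ 22, strength 5·9 + 1·9 = 54.
Y has the best ratio (9/3) and is taken to its limit of 5; remaining capacity is filled optimally with the others.

54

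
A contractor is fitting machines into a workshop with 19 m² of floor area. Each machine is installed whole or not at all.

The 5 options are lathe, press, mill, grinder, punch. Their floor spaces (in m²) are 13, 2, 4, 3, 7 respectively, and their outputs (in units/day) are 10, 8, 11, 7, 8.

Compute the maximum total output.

Allowing fractional choices, the relaxed optimum would be about 36.3, but machines are indivisible.
lathe + press + mill: floor space 13 + 2 + 4 = 19 ≤ 19, output 10 + 8 + 11 = 29.
press + mill + punch: floor space 2 + 4 + 7 = 13 ≤ 19, output 8 + 11 + 8 = 27.
press + mill + grinder + punch: floor space 2 + 4 + 3 + 7 = 16 ≤ 19, output 8 + 11 + 7 + 8 = 34.
Best is press, mill, grinder, and punch with total output 34.

34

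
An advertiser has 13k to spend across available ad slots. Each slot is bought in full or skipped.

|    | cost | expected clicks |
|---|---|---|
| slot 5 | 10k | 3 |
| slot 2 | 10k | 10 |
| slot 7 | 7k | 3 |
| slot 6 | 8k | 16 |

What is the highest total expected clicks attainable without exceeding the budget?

16

This is an integer program with binary decision variables.
Allowing fractional choices, the relaxed optimum would be about 21.0, but ad slots are indivisible.
slot 6: cost 8 ≤ 13, expected clicks 16.
slot 7: cost 7 ≤ 13, expected clicks 3.
slot 2: cost 10 ≤ 13, expected clicks 10.
Best is slot 6 with total expected clicks 16.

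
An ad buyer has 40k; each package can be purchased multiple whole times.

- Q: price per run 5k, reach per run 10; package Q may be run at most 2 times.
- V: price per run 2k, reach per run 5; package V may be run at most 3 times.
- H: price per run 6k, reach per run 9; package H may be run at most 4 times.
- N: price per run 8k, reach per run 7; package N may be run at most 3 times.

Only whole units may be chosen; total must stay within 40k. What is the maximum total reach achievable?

71

2×Q, 3×V, and 4×H: price 40 ≤ 40, reach 2·10 + 3·5 + 4·9 = 71.
2×Q, 2×V, and 4×H: price 38 ≤ 40, reach 2·10 + 2·5 + 4·9 = 66.
Best is 71.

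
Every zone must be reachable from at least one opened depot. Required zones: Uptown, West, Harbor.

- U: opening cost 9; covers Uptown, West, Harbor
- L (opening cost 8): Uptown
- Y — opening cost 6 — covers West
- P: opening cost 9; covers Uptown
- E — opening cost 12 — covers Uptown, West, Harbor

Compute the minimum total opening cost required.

9

U alone covers Uptown, West, Harbor — every zone.
Total opening cost: 9.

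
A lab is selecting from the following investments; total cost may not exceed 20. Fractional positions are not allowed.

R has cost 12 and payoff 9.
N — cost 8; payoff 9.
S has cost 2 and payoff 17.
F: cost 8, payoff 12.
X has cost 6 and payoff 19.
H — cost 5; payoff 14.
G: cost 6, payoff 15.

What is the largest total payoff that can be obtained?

Treat it as a binary knapsack problem.
Allowing fractional choices, the relaxed optimum would be about 66.5, but investments are indivisible.
S + X + H + G: cost 2 + 6 + 5 + 6 = 19 ≤ 20, payoff 17 + 19 + 14 + 15 = 65.
S + X + G: cost 2 + 6 + 6 = 14 ≤ 20, payoff 17 + 19 + 15 = 51.
Best is S, X, H, and G with total payoff 65.

65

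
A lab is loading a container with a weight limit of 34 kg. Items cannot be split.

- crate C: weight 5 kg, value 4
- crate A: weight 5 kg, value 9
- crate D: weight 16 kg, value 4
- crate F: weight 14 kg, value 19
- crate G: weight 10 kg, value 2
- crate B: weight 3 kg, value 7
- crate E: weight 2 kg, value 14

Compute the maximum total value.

Allowing fractional choices, the relaxed optimum would be about 54.2, but items are indivisible.
crate A + crate F + crate G + crate B + crate E: weight 5 + 14 + 10 + 3 + 2 = 34 ≤ 34, value 9 + 19 + 2 + 7 + 14 = 51.
crate C + crate A + crate F + crate B + crate E: weight 5 + 5 + 14 + 3 + 2 = 29 ≤ 34, value 4 + 9 + 19 + 7 + 14 = 53.
Best is crate C, crate A, crate F, crate B, and crate E with total value 53.

53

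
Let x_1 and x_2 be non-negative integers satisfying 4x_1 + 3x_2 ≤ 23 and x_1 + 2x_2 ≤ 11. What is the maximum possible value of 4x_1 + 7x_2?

39

Relaxing integrality, the LP optimum is 39.80 at (x_1,x_2) = (2.6, 4.2), which is not an integer point.
(x_1,x_2)=(1,5) is feasible, giving 39.
(x_1,x_2)=(2,4) is feasible, giving 36.
(x_1,x_2)=(0,5) is feasible, giving 35.
(x_1,x_2)=(3,3) is feasible, giving 33.
No feasible integer point exceeds 39.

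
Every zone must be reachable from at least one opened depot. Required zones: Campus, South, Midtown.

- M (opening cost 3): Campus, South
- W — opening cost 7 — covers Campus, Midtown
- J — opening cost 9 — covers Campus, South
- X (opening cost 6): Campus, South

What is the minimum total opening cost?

Choose M and W: together they cover Campus, South, Midtown — every zone.
Total opening cost: 3 + 7 = 10.
No cover costs less than 10.

10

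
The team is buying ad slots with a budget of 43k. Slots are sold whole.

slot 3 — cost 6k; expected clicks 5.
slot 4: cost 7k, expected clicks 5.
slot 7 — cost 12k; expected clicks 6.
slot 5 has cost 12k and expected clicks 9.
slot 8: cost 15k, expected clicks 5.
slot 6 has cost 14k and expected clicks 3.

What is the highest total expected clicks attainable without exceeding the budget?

25

Allowing fractional choices, the relaxed optimum would be about 27.0, but ad slots are indivisible.
slot 3 + slot 4 + slot 5 + slot 8: cost 6 + 7 + 12 + 15 = 40 ≤ 43, expected clicks 5 + 5 + 9 + 5 = 24.
slot 3 + slot 4 + slot 7 + slot 5: cost 6 + 7 + 12 + 12 = 37 ≤ 43, expected clicks 5 + 5 + 6 + 9 = 25.
Best is slot 3, slot 4, slot 7, and slot 5 with total expected clicks 25.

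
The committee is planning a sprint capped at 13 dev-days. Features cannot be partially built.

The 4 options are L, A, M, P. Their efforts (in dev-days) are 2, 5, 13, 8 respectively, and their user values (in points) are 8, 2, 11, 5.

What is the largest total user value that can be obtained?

L + P: effort 2 + 8 = 10 ≤ 13, user value 8 + 5 = 13.
M: effort 13 ≤ 13, user value 11.
L + A: effort 2 + 5 = 7 ≤ 13, user value 8 + 2 = 10.
Best is L and P with total user value 13.

13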